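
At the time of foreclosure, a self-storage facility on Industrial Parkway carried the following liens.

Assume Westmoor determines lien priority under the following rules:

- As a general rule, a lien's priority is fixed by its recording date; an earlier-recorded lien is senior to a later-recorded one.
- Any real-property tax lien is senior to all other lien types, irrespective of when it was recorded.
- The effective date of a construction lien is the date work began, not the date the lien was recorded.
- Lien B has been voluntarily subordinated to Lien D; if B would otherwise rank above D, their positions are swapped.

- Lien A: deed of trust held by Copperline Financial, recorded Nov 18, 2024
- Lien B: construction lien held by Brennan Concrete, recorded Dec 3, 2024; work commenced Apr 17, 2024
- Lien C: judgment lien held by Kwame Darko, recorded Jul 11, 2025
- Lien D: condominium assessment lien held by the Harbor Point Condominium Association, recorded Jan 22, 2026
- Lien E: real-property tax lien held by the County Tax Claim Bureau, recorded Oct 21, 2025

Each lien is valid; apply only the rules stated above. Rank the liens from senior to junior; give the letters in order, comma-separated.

Effective dates: B's effective date is Apr 17, 2024, when work began.
E, as a real-property tax lien, has superpriority and ranks first.
Ordering the rest by effective date: B (Apr 17, 2024), A (Nov 18, 2024), C (Jul 11, 2025), D (Jan 22, 2026).
B would otherwise be senior to D, so under the subordination agreement B and D exchange positions.

E, D, A, C, B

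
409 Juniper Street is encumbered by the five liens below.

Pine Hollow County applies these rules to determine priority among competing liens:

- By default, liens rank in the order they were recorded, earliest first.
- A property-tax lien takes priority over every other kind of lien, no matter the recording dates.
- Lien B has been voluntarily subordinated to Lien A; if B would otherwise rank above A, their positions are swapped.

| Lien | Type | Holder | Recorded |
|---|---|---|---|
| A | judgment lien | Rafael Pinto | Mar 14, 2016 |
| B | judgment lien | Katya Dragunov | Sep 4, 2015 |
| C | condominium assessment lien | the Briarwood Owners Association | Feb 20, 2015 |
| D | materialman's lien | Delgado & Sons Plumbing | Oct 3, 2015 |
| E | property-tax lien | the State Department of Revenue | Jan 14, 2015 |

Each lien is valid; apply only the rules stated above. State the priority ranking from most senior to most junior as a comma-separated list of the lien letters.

E, C, A, D, B

E is a property-tax lien, so it outranks all other liens regardless of date.
Among the remaining liens, by effective date: C (Feb 20, 2015), B (Sep 4, 2015), D (Oct 3, 2015), A (Mar 14, 2016).
B would otherwise be senior to A, so under the subordination agreement B and A exchange positions.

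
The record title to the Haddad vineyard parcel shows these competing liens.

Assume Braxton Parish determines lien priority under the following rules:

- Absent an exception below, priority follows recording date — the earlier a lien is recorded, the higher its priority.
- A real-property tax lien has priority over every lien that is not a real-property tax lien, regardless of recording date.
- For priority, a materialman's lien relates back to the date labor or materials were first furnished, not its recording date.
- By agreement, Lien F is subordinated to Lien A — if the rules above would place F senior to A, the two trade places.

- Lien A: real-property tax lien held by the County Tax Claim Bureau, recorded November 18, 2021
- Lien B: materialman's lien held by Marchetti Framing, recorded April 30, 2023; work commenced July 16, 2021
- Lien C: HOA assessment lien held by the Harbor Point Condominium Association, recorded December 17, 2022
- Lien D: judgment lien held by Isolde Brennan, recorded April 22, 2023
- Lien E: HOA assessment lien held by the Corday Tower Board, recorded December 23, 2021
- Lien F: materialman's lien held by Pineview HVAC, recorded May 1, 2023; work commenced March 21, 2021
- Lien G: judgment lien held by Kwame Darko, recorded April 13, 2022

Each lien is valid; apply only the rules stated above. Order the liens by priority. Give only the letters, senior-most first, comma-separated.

A, F, B, E, G, C, D

Adjusting effective dates: B is treated as recorded July 16, 2021, the work-commencement date; F is treated as recorded March 21, 2021, the work-commencement date.
A, as a real-property tax lien, has superpriority and ranks first.
Remaining liens by effective date: F (March 21, 2021), B (July 16, 2021), E (December 23, 2021), G (April 13, 2022), C (December 17, 2022), D (April 22, 2023).
Since F is not senior to A, the subordination leaves the order unchanged.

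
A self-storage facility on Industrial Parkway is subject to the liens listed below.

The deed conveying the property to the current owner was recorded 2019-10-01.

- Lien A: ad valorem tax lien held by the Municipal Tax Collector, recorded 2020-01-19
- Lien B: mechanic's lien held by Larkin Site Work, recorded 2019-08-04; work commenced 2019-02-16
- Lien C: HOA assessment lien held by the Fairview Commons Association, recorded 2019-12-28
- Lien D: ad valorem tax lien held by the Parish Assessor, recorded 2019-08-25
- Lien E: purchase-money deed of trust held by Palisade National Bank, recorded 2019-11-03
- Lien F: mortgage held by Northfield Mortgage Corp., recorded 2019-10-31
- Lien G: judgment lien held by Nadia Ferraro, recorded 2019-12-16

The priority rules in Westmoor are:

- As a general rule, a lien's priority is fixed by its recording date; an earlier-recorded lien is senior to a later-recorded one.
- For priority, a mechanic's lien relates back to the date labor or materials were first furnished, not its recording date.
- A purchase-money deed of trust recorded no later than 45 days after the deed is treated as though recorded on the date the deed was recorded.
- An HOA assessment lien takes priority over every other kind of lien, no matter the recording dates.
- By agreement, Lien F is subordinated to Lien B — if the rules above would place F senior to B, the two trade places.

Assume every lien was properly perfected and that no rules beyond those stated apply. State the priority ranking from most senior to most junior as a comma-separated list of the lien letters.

Effective dates: B is treated as recorded 2019-02-16, the work-commencement date; E's effective date is the deed date, 2019-10-01.
C is an HOA assessment lien, so it outranks all other liens regardless of date.
The other liens, earliest effective date first: B (2019-02-16), D (2019-08-25), E (2019-10-01), F (2019-10-31), G (2019-12-16), A (2020-01-19).
Since F is not senior to B, the subordination leaves the order unchanged.

C, B, D, E, F, G, A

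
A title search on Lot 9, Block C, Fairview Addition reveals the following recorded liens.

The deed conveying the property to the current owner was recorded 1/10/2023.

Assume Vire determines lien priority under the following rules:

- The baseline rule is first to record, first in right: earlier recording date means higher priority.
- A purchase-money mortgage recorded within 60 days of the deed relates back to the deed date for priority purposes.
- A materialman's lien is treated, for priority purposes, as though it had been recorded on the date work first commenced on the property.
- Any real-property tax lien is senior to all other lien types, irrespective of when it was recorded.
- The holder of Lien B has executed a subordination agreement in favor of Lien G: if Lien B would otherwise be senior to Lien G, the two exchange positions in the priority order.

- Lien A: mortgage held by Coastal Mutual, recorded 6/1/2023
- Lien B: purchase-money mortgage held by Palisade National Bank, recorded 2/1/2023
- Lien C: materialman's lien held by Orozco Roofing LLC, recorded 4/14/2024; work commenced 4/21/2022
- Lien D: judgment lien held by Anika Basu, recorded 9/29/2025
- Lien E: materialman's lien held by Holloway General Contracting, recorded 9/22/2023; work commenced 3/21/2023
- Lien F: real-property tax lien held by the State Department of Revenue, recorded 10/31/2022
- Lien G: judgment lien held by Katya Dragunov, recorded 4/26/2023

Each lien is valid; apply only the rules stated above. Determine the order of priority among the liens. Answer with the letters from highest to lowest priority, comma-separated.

F, C, G, E, B, A, D

First, effective dates: B relates back to the deed date 1/10/2023; C's effective date is 4/21/2022, when work began; E relates back to 3/21/2023 (work commenced).
As a real-property tax lien, F is senior to every other lien.
The other liens, earliest effective date first: C (4/21/2022), B (1/10/2023), E (3/21/2023), G (4/26/2023), A (6/1/2023), D (9/29/2025).
The subordination applies — B was senior to G — so B and G swap.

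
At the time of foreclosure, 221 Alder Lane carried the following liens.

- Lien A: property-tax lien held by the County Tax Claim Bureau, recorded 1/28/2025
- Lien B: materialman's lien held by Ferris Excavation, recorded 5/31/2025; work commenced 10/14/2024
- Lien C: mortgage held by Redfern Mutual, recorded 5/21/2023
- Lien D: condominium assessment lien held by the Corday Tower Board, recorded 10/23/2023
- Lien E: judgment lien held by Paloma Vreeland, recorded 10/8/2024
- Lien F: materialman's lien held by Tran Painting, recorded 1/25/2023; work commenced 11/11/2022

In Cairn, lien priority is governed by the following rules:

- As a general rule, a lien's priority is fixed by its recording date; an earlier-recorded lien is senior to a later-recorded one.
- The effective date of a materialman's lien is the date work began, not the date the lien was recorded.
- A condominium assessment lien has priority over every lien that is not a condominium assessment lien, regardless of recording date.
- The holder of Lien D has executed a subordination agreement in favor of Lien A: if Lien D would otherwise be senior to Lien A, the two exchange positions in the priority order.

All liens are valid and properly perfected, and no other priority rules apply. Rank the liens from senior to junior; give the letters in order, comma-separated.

Adjusting effective dates: B is treated as recorded 10/14/2024, the work-commencement date; F's effective date is 11/11/2022, when work began.
D, as a condominium assessment lien, has superpriority and ranks first.
Among the remaining liens, by effective date: F (11/11/2022), C (5/21/2023), E (10/8/2024), B (10/14/2024), A (1/28/2025).
D is senior to A before the subordination, so the two trade places.

A, F, C, E, B, D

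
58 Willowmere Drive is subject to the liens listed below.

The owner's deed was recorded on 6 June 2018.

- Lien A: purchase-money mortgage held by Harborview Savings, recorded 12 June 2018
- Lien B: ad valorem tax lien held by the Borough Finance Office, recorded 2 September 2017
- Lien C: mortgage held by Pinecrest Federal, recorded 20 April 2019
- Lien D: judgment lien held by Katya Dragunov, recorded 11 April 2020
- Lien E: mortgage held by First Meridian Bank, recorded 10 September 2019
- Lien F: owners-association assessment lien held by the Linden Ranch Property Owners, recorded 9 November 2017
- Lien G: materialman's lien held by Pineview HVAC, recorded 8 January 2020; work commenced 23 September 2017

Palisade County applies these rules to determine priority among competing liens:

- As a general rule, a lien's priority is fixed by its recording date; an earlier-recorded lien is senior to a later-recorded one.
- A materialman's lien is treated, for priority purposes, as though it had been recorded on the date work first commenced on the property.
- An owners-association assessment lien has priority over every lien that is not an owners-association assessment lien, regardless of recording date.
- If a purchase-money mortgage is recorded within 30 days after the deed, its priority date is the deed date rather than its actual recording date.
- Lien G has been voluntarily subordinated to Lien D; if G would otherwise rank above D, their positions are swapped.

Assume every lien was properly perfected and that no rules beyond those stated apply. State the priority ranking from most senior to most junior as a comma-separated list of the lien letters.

F, B, D, A, C, E, G

Effective dates after the stated exceptions: A's effective date is the deed date, 6 June 2018; G is treated as recorded 23 September 2017, the work-commencement date.
F, as an owners-association assessment lien, has superpriority and ranks first.
Ordering the rest by effective date: B (2 September 2017), G (23 September 2017), A (6 June 2018), C (20 April 2019), E (10 September 2019), D (11 April 2020).
G is senior to D before the subordination, so the two trade places.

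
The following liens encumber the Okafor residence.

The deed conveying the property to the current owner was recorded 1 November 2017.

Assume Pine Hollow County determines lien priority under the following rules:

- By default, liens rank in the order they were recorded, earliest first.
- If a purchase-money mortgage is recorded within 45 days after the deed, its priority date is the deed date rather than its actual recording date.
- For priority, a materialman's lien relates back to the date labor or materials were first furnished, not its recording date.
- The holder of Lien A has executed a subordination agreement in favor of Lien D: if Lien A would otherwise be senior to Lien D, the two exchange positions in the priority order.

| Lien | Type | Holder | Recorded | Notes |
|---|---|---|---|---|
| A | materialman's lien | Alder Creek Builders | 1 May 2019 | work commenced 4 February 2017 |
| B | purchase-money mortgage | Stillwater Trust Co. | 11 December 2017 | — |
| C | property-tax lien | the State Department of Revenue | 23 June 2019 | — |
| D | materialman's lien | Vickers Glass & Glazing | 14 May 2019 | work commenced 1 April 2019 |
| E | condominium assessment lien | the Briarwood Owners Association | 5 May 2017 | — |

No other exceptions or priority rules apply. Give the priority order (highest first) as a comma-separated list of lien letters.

D, E, B, A, C

First, effective dates: A's effective date is 4 February 2017, when work began; B was recorded within the 45-day window, so its effective date is the deed date 1 November 2017; D relates back to 1 April 2019 (work commenced).
Sorted by effective date: A (4 February 2017), E (5 May 2017), B (1 November 2017), D (1 April 2019), C (23 June 2019).
The subordination applies — A was senior to D — so A and D swap.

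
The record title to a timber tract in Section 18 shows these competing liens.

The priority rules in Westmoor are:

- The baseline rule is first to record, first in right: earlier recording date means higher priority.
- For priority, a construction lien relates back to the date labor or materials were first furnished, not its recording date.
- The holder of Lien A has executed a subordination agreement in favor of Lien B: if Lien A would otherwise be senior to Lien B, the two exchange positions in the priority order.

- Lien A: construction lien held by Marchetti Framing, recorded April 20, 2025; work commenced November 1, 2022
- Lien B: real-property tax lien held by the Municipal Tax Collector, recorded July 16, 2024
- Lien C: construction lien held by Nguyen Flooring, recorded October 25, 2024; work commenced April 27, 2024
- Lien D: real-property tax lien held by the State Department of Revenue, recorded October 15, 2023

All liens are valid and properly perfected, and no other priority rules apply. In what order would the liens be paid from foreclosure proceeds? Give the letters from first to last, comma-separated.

B, D, C, A

Effective dates after the stated exceptions: A relates back to November 1, 2022 (work commenced); C relates back to April 27, 2024 (work commenced).
By effective date: A (November 1, 2022), D (October 15, 2023), C (April 27, 2024), B (July 16, 2024).
Because A would otherwise rank above B, the subordination swaps them.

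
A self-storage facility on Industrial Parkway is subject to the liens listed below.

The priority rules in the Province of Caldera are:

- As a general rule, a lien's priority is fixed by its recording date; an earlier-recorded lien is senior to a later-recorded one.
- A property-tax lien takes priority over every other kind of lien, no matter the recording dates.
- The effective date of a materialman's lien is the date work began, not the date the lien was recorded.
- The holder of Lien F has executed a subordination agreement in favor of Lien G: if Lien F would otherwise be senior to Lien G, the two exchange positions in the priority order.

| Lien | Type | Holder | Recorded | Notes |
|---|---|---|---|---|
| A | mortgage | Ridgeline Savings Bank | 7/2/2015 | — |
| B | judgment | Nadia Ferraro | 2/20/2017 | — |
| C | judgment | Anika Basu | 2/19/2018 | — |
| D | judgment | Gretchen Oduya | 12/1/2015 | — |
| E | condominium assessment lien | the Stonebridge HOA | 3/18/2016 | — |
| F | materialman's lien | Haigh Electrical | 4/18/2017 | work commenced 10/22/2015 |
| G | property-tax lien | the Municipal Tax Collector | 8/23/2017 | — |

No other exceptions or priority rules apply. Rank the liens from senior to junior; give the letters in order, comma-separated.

G, A, F, D, E, B, C

Effective dates after the stated exceptions: F's effective date is 10/22/2015, when work began.
G is a property-tax lien and takes priority over every other lien.
Ordering the rest by effective date: A (7/2/2015), F (10/22/2015), D (12/1/2015), E (3/18/2016), B (2/20/2017), C (2/19/2018).
Since F is not senior to G, the subordination leaves the order unchanged.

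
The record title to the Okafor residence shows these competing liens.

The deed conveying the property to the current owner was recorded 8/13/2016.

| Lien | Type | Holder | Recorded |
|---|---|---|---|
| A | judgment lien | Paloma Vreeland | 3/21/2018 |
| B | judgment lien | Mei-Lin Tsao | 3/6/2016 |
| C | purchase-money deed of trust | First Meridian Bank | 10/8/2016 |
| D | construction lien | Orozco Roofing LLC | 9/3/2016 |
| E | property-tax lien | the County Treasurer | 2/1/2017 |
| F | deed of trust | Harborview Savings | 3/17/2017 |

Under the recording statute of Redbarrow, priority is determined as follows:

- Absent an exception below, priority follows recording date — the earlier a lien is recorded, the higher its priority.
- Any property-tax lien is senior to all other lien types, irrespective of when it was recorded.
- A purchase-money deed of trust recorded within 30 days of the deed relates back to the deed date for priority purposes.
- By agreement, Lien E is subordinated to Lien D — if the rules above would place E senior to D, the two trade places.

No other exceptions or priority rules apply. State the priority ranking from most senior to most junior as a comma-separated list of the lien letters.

Effective dates after the stated exceptions: C missed the 30-day window (56 days after the deed), so its recording date stands.
As a property-tax lien, E is senior to every other lien.
Remaining liens by effective date: B (3/6/2016), D (9/3/2016), C (10/8/2016), F (3/17/2017), A (3/21/2018).
E is senior to D before the subordination, so the two trade places.

D, B, E, C, F, A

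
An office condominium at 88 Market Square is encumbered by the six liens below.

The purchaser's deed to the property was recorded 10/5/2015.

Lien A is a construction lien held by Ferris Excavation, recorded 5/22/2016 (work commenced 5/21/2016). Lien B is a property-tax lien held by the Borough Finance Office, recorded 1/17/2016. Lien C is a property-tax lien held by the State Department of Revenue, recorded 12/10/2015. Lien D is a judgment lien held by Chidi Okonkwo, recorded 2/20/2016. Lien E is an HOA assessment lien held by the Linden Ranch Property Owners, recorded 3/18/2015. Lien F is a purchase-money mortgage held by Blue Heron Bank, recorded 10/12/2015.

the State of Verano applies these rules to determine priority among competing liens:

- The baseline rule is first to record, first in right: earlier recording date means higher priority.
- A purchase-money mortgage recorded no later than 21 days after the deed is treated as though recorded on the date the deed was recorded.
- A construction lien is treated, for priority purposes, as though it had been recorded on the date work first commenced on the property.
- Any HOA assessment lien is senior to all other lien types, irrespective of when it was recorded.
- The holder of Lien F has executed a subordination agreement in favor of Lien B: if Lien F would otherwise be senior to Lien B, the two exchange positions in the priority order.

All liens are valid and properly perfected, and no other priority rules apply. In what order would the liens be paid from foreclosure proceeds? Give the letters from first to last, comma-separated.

Effective dates: A's effective date is 5/21/2016, when work began; F's effective date is the deed date, 10/5/2015.
As an HOA assessment lien, E is senior to every other lien.
Remaining liens by effective date: F (10/5/2015), C (12/10/2015), B (1/17/2016), D (2/20/2016), A (5/21/2016).
The subordination applies — F was senior to B — so F and B swap.

E, B, C, F, D, A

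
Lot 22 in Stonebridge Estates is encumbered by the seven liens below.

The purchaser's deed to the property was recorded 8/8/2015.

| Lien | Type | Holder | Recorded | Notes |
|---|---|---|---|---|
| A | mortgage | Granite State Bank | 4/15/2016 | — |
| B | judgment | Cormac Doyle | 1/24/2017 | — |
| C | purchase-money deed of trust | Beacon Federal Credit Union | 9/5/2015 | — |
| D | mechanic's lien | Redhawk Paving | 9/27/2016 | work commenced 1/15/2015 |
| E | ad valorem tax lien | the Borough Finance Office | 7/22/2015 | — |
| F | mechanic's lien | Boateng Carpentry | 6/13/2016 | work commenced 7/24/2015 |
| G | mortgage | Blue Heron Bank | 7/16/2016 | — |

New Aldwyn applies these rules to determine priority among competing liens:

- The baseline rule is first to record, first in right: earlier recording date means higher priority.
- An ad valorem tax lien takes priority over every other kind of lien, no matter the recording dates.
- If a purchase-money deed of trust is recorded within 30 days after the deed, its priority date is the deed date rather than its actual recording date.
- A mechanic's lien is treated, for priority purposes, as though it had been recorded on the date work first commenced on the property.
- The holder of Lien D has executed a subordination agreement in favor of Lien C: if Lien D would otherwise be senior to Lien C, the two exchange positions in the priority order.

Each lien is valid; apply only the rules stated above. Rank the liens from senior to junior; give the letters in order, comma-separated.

Effective dates: C was recorded within the 30-day window, so its effective date is the deed date 8/8/2015; D's effective date is 1/15/2015, when work began; F's effective date is 7/24/2015, when work began.
E is an ad valorem tax lien and takes priority over every other lien.
Ordering the rest by effective date: D (1/15/2015), F (7/24/2015), C (8/8/2015), A (4/15/2016), G (7/16/2016), B (1/24/2017).
D is senior to C before the subordination, so the two trade places.

E, C, F, D, A, G, B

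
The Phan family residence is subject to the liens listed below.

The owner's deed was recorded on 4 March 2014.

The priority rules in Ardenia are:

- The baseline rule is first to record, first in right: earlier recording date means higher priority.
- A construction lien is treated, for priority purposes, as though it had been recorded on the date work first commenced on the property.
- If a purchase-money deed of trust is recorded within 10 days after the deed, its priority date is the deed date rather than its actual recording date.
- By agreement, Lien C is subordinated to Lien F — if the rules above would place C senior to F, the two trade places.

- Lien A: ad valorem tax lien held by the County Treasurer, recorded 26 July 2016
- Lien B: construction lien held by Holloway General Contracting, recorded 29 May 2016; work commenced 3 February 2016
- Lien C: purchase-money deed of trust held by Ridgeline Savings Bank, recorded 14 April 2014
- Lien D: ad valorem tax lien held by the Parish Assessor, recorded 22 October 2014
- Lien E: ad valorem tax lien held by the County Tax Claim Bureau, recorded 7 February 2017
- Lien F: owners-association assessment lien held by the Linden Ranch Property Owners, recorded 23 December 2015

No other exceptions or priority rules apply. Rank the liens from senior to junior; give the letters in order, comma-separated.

F, D, C, B, A, E

First, effective dates: B relates back to 3 February 2016 (work commenced); C missed the 10-day window (41 days after the deed), so its recording date stands.
Sorted by effective date: C (14 April 2014), D (22 October 2014), F (23 December 2015), B (3 February 2016), A (26 July 2016), E (7 February 2017).
Because C would otherwise rank above F, the subordination swaps them.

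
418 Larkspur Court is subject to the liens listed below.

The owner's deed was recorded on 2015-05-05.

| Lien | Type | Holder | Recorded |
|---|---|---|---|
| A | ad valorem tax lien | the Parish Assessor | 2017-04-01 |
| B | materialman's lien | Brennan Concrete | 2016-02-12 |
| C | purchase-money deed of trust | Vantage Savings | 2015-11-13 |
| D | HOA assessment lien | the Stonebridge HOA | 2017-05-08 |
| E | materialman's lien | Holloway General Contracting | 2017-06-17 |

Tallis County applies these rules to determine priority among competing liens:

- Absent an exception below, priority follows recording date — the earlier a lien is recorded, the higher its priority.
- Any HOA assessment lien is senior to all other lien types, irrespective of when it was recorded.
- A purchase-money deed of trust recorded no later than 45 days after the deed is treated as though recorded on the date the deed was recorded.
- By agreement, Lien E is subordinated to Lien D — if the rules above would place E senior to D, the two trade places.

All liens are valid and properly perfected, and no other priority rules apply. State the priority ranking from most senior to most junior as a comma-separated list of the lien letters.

D, C, B, A, E

Effective dates: C was recorded 192 days after the deed — beyond 45 days — so no relation-back applies.
D is an HOA assessment lien, so it outranks all other liens regardless of date.
The other liens, earliest effective date first: C (2015-11-13), B (2016-02-12), A (2017-04-01), E (2017-06-17).
E is already junior to D, so the subordination agreement changes nothing.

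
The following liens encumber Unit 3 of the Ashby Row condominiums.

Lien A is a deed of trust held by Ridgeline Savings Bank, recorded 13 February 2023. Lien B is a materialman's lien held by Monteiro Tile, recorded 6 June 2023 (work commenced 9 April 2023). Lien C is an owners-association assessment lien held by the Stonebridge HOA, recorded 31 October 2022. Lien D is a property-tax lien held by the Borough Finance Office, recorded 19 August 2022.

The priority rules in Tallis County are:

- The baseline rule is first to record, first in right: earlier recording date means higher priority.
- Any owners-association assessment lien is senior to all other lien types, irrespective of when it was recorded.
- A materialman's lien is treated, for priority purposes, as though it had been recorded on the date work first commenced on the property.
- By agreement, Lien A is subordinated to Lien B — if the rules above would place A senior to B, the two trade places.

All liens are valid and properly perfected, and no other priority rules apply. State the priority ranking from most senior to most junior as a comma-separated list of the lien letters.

C, D, B, A

First, effective dates: B's effective date is 9 April 2023, when work began.
C is an owners-association assessment lien and takes priority over every other lien.
Ordering the rest by effective date: D (19 August 2022), A (13 February 2023), B (9 April 2023).
Because A would otherwise rank above B, the subordination swaps them.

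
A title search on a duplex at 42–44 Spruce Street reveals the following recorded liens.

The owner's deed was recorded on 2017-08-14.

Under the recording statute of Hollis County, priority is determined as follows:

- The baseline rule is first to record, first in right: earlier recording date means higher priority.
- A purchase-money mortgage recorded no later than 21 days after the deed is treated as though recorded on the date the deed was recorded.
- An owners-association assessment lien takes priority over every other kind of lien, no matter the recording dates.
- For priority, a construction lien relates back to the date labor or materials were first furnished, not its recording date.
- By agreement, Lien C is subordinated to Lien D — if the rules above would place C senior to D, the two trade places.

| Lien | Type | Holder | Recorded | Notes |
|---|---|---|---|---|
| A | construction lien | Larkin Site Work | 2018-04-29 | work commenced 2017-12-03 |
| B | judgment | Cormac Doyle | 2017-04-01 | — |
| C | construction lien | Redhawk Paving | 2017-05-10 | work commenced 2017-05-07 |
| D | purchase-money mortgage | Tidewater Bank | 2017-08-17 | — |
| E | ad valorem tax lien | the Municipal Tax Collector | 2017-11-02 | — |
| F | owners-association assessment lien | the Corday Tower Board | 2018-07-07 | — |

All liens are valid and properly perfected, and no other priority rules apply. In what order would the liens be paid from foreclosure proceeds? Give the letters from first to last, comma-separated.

Effective dates: A is treated as recorded 2017-12-03, the work-commencement date; C relates back to 2017-05-07 (work commenced); D was recorded within the 21-day window, so its effective date is the deed date 2017-08-14.
F is an owners-association assessment lien and takes priority over every other lien.
The other liens, earliest effective date first: B (2017-04-01), C (2017-05-07), D (2017-08-14), E (2017-11-02), A (2017-12-03).
Because C would otherwise rank above D, the subordination swaps them.

F, B, D, C, E, A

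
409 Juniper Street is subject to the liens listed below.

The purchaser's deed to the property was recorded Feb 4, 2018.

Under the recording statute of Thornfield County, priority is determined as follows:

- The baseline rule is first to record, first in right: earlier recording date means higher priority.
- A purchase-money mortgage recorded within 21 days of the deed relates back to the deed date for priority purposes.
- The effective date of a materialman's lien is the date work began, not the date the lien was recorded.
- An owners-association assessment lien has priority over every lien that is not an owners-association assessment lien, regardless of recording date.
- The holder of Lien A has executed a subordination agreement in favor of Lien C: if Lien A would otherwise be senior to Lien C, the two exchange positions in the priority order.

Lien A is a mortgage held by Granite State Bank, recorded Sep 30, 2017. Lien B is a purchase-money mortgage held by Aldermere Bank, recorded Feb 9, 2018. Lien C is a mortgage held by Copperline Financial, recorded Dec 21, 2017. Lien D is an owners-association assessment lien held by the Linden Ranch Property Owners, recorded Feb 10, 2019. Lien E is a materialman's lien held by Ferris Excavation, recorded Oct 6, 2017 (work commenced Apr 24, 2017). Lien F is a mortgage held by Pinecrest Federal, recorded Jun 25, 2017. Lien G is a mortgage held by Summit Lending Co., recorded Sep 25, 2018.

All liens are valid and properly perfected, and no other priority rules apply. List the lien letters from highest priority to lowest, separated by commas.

D, E, F, C, A, B, G

Effective dates after the stated exceptions: B relates back to the deed date Feb 4, 2018; E is treated as recorded Apr 24, 2017, the work-commencement date.
D, as an owners-association assessment lien, has superpriority and ranks first.
Ordering the rest by effective date: E (Apr 24, 2017), F (Jun 25, 2017), A (Sep 30, 2017), C (Dec 21, 2017), B (Feb 4, 2018), G (Sep 25, 2018).
A would otherwise be senior to C, so under the subordination agreement A and C exchange positions.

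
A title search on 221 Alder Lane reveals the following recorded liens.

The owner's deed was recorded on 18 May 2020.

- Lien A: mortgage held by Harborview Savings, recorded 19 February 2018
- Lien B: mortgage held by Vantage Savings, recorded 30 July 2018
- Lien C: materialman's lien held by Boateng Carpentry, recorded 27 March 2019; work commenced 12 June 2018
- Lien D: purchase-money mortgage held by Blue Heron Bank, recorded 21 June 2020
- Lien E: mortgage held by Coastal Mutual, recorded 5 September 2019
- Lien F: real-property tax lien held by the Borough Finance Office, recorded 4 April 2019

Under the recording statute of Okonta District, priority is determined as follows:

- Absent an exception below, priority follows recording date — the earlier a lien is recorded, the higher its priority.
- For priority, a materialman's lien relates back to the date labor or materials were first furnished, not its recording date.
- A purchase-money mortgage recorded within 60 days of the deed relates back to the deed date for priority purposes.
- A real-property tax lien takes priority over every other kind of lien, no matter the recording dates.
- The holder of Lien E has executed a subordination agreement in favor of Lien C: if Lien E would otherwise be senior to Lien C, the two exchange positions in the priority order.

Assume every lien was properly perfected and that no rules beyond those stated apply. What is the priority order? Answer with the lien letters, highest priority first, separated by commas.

F, A, C, B, E, D

Effective dates after the stated exceptions: C is treated as recorded 12 June 2018, the work-commencement date; D's effective date is the deed date, 18 May 2020.
As a real-property tax lien, F is senior to every other lien.
Ordering the rest by effective date: A (19 February 2018), C (12 June 2018), B (30 July 2018), E (5 September 2019), D (18 May 2020).
E is already junior to C, so the subordination agreement changes nothing.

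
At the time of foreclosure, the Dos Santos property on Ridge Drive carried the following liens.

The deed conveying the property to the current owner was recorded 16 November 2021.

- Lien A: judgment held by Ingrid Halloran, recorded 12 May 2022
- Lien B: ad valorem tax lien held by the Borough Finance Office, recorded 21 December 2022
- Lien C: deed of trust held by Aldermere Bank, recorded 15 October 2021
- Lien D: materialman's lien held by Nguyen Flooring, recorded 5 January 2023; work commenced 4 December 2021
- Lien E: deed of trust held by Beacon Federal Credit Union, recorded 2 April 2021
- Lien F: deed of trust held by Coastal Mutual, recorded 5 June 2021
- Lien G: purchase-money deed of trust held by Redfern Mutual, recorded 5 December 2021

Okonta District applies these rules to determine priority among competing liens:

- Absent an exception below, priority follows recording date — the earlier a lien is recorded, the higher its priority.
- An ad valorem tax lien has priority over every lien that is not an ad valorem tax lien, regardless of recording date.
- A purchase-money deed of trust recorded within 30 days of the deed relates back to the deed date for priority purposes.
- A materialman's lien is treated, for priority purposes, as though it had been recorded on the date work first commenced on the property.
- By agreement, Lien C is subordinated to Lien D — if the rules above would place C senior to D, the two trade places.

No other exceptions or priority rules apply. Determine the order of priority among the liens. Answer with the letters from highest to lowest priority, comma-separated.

Effective dates: D relates back to 4 December 2021 (work commenced); G's effective date is the deed date, 16 November 2021.
As an ad valorem tax lien, B is senior to every other lien.
Ordering the rest by effective date: E (2 April 2021), F (5 June 2021), C (15 October 2021), G (16 November 2021), D (4 December 2021), A (12 May 2022).
The subordination applies — C was senior to D — so C and D swap.

B, E, F, D, G, C, A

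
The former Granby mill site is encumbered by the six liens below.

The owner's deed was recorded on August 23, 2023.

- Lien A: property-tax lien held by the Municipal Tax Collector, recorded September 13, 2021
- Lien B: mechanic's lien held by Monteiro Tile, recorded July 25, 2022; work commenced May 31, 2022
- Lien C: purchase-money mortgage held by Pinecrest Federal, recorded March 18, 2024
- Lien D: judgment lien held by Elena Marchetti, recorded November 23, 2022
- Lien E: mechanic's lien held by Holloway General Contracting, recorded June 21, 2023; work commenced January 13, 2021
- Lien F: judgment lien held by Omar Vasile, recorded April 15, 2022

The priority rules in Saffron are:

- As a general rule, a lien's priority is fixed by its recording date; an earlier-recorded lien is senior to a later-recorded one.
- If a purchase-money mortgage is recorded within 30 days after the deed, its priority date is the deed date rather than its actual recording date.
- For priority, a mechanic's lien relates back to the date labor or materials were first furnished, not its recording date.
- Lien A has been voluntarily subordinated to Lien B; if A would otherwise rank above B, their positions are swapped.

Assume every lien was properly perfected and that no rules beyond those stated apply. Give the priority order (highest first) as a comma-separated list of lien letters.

Effective dates: B relates back to May 31, 2022 (work commenced); C was recorded 208 days after the deed — beyond 30 days — so no relation-back applies; E relates back to January 13, 2021 (work commenced).
Sorted by effective date: E (January 13, 2021), A (September 13, 2021), F (April 15, 2022), B (May 31, 2022), D (November 23, 2022), C (March 18, 2024).
Because A would otherwise rank above B, the subordination swaps them.

E, B, F, A, D, C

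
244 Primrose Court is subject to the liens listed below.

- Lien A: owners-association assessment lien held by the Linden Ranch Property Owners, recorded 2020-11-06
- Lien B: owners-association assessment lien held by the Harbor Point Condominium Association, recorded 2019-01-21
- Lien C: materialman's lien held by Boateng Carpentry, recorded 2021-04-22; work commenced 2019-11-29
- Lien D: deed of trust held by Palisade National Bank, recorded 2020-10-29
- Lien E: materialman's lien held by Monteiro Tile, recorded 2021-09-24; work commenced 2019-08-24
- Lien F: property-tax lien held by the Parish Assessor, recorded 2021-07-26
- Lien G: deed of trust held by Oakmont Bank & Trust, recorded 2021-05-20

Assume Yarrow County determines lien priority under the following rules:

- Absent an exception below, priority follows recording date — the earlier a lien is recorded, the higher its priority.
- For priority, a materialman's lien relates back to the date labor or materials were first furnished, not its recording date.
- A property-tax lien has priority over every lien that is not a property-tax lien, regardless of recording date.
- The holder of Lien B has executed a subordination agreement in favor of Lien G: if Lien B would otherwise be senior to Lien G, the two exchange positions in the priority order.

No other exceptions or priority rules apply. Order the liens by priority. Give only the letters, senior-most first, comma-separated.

F, G, E, C, D, A, B

Effective dates: C relates back to 2019-11-29 (work commenced); E relates back to 2019-08-24 (work commenced).
F is a property-tax lien, so it outranks all other liens regardless of date.
Among the remaining liens, by effective date: B (2019-01-21), E (2019-08-24), C (2019-11-29), D (2020-10-29), A (2020-11-06), G (2021-05-20).
The subordination applies — B was senior to G — so B and G swap.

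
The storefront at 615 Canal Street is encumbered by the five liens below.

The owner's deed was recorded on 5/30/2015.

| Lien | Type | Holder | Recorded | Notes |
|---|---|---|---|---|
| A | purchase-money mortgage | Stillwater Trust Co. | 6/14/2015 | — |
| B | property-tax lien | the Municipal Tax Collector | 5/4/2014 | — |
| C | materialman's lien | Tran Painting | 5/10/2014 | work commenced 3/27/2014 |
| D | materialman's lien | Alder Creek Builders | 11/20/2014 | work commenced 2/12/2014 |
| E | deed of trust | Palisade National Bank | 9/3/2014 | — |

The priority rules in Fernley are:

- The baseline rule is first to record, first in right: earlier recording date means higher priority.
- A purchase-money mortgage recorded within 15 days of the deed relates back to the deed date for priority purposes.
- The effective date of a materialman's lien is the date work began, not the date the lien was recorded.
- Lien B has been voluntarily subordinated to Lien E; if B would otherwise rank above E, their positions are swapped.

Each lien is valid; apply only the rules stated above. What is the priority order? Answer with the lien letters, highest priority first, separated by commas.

D, C, E, B, A

Effective dates after the stated exceptions: A's effective date is the deed date, 5/30/2015; C is treated as recorded 3/27/2014, the work-commencement date; D's effective date is 2/12/2014, when work began.
Ordering by effective date: D (2/12/2014), C (3/27/2014), B (5/4/2014), E (9/3/2014), A (5/30/2015).
B would otherwise be senior to E, so under the subordination agreement B and E exchange positions.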